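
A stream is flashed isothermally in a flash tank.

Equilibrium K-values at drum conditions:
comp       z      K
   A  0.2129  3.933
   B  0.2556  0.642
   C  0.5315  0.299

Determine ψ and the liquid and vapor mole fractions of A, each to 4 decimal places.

Material balance + equilibrium reduce to Σ zᵢ(Kᵢ−1)/(1+ψ(Kᵢ−1)) = 0.
g(0) = ΣzᵢKᵢ − 1 = 0.1603 and g(1) = 1 − Σzᵢ/Kᵢ = -1.2299, so a root lies in (0, 1).
Newton–Raphson from ψ = 0.46:
  ψ = 0.4600: g = -0.39364, g' = -0.9478 → ψ = 0.0447
  ψ = 0.0447: g = 0.07449, g' = -1.7439 → ψ = 0.0874
  ψ = 0.0874: g = 0.00570, g' = -1.4917 → ψ = 0.0912
Converged at ψ = 0.0912.
Compositions from xᵢ = zᵢ/(1+ψ(Kᵢ−1)), yᵢ = Kᵢxᵢ:
  A: x = 0.1680, y = 0.6606
  B: x = 0.2642, y = 0.1696
  C: x = 0.5678, y = 0.1698

ψ = 0.0912, x_A = 0.1680, y_A = 0.6606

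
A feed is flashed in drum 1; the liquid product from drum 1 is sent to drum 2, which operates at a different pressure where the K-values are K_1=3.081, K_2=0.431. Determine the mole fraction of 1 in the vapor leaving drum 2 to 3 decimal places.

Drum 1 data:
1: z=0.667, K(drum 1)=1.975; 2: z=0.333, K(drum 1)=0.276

y_1 (drum 2) = 0.662

Drum 1:
Rachford–Rice: g(ψ₁) = Σ zᵢ(Kᵢ−1)/(1+ψ₁(Kᵢ−1)) = 0.
Check two-phase: ΣzᵢKᵢ = 1.409 > 1 and Σzᵢ/Kᵢ = 1.544 > 1, so g(0) = 0.409 > 0 and g(1) = -0.544 < 0.
Newton–Raphson from ψ₁ = 0.54:
  ψ₁ = 0.540: g = 0.0302, g' = -0.743 → ψ₁ = 0.581
  ψ₁ = 0.581: g = -0.0007, g' = -0.778 → ψ₁ = 0.580
Converged at ψ₁ = 0.580.
Drum-1 compositions:
  1: x = 0.426, y = 0.842
  2: x = 0.574, y = 0.158
Drum-2 feed = drum-1 liquid: z₂ = (0.4261, 0.5739).
Drum 2:
Material balance + equilibrium reduce to Σ zᵢ(Kᵢ−1)/(1+ψ₂(Kᵢ−1)) = 0.
Check two-phase: ΣzᵢKᵢ = 1.560 > 1 and Σzᵢ/Kᵢ = 1.470 > 1, so g(0) = 0.560 > 0 and g(1) = -0.470 < 0.
Binary case is linear: z₁(K₁−1)(1+ψ₂(K₂−1)) + z₂(K₂−1)(1+ψ₂(K₁−1)) = 0
⇒ ψ₂ = [z₁(K₁−1)+z₂(K₂−1)] / [−(K₁−1)(K₂−1)] = 0.5603/1.1841 = 0.473
  1: x = 0.215, y = 0.662
  2: x = 0.785, y = 0.338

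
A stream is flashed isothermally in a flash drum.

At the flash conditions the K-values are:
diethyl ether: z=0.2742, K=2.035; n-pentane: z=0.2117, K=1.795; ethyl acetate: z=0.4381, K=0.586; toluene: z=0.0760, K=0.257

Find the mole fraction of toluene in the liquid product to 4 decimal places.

x_toluene = 0.1173

Material balance + equilibrium reduce to Σ zᵢ(Kᵢ−1)/(1+ψ(Kᵢ−1)) = 0.
Feasibility: ΣzᵢKᵢ = 1.2143, Σzᵢ/Kᵢ = 1.2960 — both > 1, two phases present.
Newton iteration, ψ⁰ = 0.5:
  ψ = 0.5000: g = -0.01112, g' = -0.4217 → ψ = 0.4736
  ψ = 0.4736: g = -0.00004, g' = -0.4190 → ψ = 0.4735
Converged at ψ = 0.4735.
Compositions from xᵢ = zᵢ/(1+ψ(Kᵢ−1)), yᵢ = Kᵢxᵢ:
  diethyl ether: x = 0.1840, y = 0.3745
  n-pentane: x = 0.1538, y = 0.2761
  ethyl acetate: x = 0.5449, y = 0.3193
  toluene: x = 0.1173, y = 0.0301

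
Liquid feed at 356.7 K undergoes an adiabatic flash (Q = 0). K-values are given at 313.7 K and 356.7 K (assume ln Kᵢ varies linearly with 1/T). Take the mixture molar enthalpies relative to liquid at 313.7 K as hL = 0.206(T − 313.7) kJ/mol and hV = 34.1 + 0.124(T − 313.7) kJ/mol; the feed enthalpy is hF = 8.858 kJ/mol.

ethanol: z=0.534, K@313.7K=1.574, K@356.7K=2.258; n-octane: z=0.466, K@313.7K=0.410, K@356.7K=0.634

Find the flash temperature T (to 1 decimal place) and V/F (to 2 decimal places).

Adiabatic flash: solve Rachford–Rice at each trial T, then check hF = ψ·hV(T) + (1−ψ)·hL(T).
  T = 313.7 K: K = (1.574, 0.410), RR gives ψ = 0.093, H_out = 3.179 kJ/mol
  T = 356.7 K: K = (2.258, 0.634), RR gives ψ = 1.000, H_out = 39.432 kJ/mol
  T = 335.2 K: K = (1.907, 0.517), RR gives ψ = 0.592, H_out = 23.571 kJ/mol
  T = 324.4 K: K = (1.737, 0.462), RR gives ψ = 0.360, H_out = 14.179 kJ/mol
  T = 319.0 K: K = (1.654, 0.435), RR gives ψ = 0.234, H_out = 8.954 kJ/mol
  T = 316.4 K: K = (1.615, 0.423), RR gives ψ = 0.167, H_out = 6.220 kJ/mol
  T = 317.7 K: K = (1.634, 0.429), RR gives ψ = 0.201, H_out = 7.608 kJ/mol
Linear interpolation between T = 317.7 (H_out = 7.608) and T = 319.0 (H_out = 8.954) on hF = 8.858 gives T ≈ 318.9 K, at which ψ = 0.23.

T = 318.9 K, V/F = 0.23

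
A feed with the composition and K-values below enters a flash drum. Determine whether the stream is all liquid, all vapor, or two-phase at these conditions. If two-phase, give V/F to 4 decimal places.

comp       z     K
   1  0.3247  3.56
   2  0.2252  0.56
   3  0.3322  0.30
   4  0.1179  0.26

ΣzᵢKᵢ = 1.4124; Σzᵢ/Kᵢ = 2.0541.
Both exceed 1, so a two-phase solution exists.
Let ψ = V/F and solve Σ zᵢ(Kᵢ−1)/(1+ψ(Kᵢ−1)) = 0.
Newton iteration, ψ⁰ = 0.5:
  ψ = 0.5000: g = -0.25870, g' = -1.0289 → ψ = 0.2486
  ψ = 0.2486: g = 0.00828, g' = -1.1852 → ψ = 0.2556
Converged at ψ = 0.2556.

two-phase, V/F = 0.2556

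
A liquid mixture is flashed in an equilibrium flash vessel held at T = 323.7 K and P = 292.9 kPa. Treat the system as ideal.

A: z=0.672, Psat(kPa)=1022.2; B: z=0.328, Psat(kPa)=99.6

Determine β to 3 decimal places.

β = 0.887

Raoult's law: Kᵢ = Pᵢˢᵃᵗ/P = Pᵢˢᵃᵗ/292.9.
  K_A = 1022.2/292.9 = 3.48993, K_B = 99.6/292.9 = 0.34005
Material balance + equilibrium reduce to Σ zᵢ(Kᵢ−1)/(1+β(Kᵢ−1)) = 0.
Check two-phase: ΣzᵢKᵢ = 2.457 > 1 and Σzᵢ/Kᵢ = 1.157 > 1, so g(0) = 1.457 > 0 and g(1) = -0.157 < 0.
Newton–Raphson from β = 0.5:
  β = 0.500: g = 0.4223, g' = -1.145 → β = 0.869
  β = 0.869: g = 0.0216, g' = -1.201 → β = 0.887
Converged at β = 0.887.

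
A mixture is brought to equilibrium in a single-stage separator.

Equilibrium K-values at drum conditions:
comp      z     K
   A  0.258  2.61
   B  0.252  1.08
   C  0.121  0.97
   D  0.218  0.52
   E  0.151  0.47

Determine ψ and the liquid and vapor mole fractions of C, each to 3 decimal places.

ψ = 0.498, x_C = 0.123, y_C = 0.119

Material balance + equilibrium reduce to Σ zᵢ(Kᵢ−1)/(1+ψ(Kᵢ−1)) = 0.
Feasibility: ΣzᵢKᵢ = 1.247, Σzᵢ/Kᵢ = 1.197 — both > 1, two phases present.
Newton iteration, ψ⁰ = 0.58:
  ψ = 0.580: g = -0.0302, g' = -0.365 → ψ = 0.497
  ψ = 0.497: g = 0.0002, g' = -0.373 → ψ = 0.498
Converged at ψ = 0.498.
Compositions from xᵢ = zᵢ/(1+ψ(Kᵢ−1)), yᵢ = Kᵢxᵢ:
  A: x = 0.143, y = 0.374
  B: x = 0.242, y = 0.262
  C: x = 0.123, y = 0.119
  D: x = 0.286, y = 0.149
  E: x = 0.205, y = 0.096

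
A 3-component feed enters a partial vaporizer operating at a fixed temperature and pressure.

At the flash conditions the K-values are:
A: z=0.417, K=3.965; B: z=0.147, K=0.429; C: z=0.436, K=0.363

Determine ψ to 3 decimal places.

ψ = 0.475

Let ψ = V/F and solve Σ zᵢ(Kᵢ−1)/(1+ψ(Kᵢ−1)) = 0.
Check two-phase: ΣzᵢKᵢ = 1.875 > 1 and Σzᵢ/Kᵢ = 1.649 > 1, so g(0) = 0.875 > 0 and g(1) = -0.649 < 0.
Newton–Raphson from ψ = 0.42:
  ψ = 0.420: g = 0.0611, g' = -1.140 → ψ = 0.474
  ψ = 0.474: g = 0.0015, g' = -1.087 → ψ = 0.475
Converged at ψ = 0.475.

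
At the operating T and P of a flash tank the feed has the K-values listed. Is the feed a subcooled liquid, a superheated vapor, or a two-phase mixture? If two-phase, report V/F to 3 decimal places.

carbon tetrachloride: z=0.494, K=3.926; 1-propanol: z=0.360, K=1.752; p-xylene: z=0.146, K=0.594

superheated vapor

ΣzᵢKᵢ = 2.657; Σzᵢ/Kᵢ = 0.577.
Since Σzᵢ/Kᵢ < 1 the mixture is above its dew point — single vapor phase.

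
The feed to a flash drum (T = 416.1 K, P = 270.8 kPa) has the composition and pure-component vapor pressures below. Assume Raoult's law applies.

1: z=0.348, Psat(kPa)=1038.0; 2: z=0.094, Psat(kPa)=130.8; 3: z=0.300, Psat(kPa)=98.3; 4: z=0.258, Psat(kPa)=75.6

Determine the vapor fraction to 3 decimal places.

Raoult's law: Kᵢ = Pᵢˢᵃᵗ/P = Pᵢˢᵃᵗ/270.8.
  K_1 = 1038.0/270.8 = 3.83309, K_2 = 130.8/270.8 = 0.48301, K_3 = 98.3/270.8 = 0.36300, K_4 = 75.6/270.8 = 0.27917
Material balance + equilibrium reduce to Σ zᵢ(Kᵢ−1)/(1+ψ(Kᵢ−1)) = 0.
Feasibility: ΣzᵢKᵢ = 1.560, Σzᵢ/Kᵢ = 2.036 — both > 1, two phases present.
Newton–Raphson from ψ = 0.5:
  ψ = 0.500: g = -0.2287, g' = -1.114 → ψ = 0.295
  ψ = 0.295: g = 0.0087, g' = -1.265 → ψ = 0.301
  ψ = 0.301: g = 0.0000, g' = -1.253 → ψ = 0.302
Converged at ψ = 0.302.

ψ = 0.302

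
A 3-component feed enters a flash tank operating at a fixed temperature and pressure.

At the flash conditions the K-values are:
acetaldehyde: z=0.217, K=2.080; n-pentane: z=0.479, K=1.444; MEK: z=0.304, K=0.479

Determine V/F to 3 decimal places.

V/F = 0.830

Newton–Raphson from V/F = 0.39:
  V/F = 0.390: g = 0.1474, g' = -0.324 → V/F = 0.845
  V/F = 0.845: g = -0.0058, g' = -0.383 → V/F = 0.830
Converged at V/F = 0.830.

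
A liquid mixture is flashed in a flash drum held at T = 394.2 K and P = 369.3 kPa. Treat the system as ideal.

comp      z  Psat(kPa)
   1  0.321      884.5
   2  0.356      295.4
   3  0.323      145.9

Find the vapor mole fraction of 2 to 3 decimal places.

Raoult's law: Kᵢ = Pᵢˢᵃᵗ/P = Pᵢˢᵃᵗ/369.3.
  K_1 = 884.5/369.3 = 2.39507, K_2 = 295.4/369.3 = 0.79989, K_3 = 145.9/369.3 = 0.39507
Newton–Raphson from V/F = 0.5:
  V/F = 0.500: g = -0.0955, g' = -0.477 → V/F = 0.300
  V/F = 0.300: g = 0.0012, g' = -0.503 → V/F = 0.302
Converged at V/F = 0.302.
Compositions from xᵢ = zᵢ/(1+V/F(Kᵢ−1)), yᵢ = Kᵢxᵢ:
  1: x = 0.226, y = 0.541
  2: x = 0.379, y = 0.303
  3: x = 0.395, y = 0.156

y_2 = 0.303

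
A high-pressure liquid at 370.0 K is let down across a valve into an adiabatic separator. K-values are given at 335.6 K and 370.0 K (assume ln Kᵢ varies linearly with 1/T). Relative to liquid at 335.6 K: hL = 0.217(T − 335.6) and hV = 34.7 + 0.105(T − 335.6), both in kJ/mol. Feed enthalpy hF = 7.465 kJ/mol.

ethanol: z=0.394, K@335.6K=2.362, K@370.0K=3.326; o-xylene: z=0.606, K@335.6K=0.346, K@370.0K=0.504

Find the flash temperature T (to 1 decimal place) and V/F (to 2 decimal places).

T = 338.9 K, V/F = 0.20

Adiabatic flash: solve Rachford–Rice at each trial T, then check hF = ψ·hV(T) + (1−ψ)·hL(T).
  T = 335.6 K: K = (2.362, 0.346), RR gives ψ = 0.158, H_out = 5.466 kJ/mol
  T = 370.0 K: K = (3.326, 0.504), RR gives ψ = 0.534, H_out = 23.932 kJ/mol
  T = 352.8 K: K = (2.826, 0.421), RR gives ψ = 0.349, H_out = 15.177 kJ/mol
  T = 344.2 K: K = (2.590, 0.383), RR gives ψ = 0.257, H_out = 10.541 kJ/mol
  T = 339.9 K: K = (2.475, 0.364), RR gives ψ = 0.209, H_out = 8.075 kJ/mol
  T = 337.8 K: K = (2.419, 0.355), RR gives ψ = 0.184, H_out = 6.821 kJ/mol
Linear interpolation between T = 337.8 (H_out = 6.821) and T = 339.9 (H_out = 8.075) on hF = 7.465 gives T ≈ 338.9 K, at which ψ = 0.20.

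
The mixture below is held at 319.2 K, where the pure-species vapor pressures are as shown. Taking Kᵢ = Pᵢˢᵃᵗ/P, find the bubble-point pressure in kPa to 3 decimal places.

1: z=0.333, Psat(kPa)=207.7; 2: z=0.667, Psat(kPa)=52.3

At the bubble point ψ → 0, so ΣzᵢKᵢ = 1 with Kᵢ = Pᵢˢᵃᵗ/P ⇒ P = ΣzᵢPᵢˢᵃᵗ.
P = 0.333·207.7 + 0.667·52.3 = 104.048 kPa

Pbub = 104.048 kPa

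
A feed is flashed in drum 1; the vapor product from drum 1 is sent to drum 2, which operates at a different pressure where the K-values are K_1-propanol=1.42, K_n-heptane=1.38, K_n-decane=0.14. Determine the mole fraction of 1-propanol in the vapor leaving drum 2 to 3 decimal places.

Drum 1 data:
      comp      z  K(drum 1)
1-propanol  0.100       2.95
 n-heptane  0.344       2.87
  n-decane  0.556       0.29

y_1-propanol (drum 2) = 0.220

Drum 1:
Rachford–Rice: g(ψ₁) = Σ zᵢ(Kᵢ−1)/(1+ψ₁(Kᵢ−1)) = 0.
g(0) = ΣzᵢKᵢ − 1 = 0.444 and g(1) = 1 − Σzᵢ/Kᵢ = -1.071, so a root lies in (0, 1).
Newton iteration, ψ₁⁰ = 0.43:
  ψ₁ = 0.430: g = -0.1056, g' = -1.063 → ψ₁ = 0.331
Converged at ψ₁ = 0.331.
Drum-1 compositions:
  1-propanol: x = 0.061, y = 0.179
  n-heptane: x = 0.213, y = 0.610
  n-decane: x = 0.727, y = 0.211
Drum-2 feed = drum-1 vapor: z₂ = (0.1793, 0.6099, 0.2107).
Drum 2:
Iterate (Newton) starting at ψ₂ = 0.5:
  ψ₂ = 0.500: g = -0.0609, g' = -0.564 → ψ₂ = 0.392
  ψ₂ = 0.392: g = -0.0069, g' = -0.445 → ψ₂ = 0.376
Converged at ψ₂ = 0.376.
  1-propanol: x = 0.155, y = 0.220
  n-heptane: x = 0.534, y = 0.736
  n-decane: x = 0.311, y = 0.044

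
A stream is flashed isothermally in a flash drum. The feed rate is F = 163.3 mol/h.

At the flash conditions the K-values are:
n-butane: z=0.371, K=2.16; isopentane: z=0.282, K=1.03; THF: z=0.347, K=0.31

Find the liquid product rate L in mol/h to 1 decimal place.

L = 106.5 mol/h

Rachford–Rice: g(ψ) = Σ zᵢ(Kᵢ−1)/(1+ψ(Kᵢ−1)) = 0.
g(0) = ΣzᵢKᵢ − 1 = 0.199 and g(1) = 1 − Σzᵢ/Kᵢ = -0.565, so a root lies in (0, 1).
Newton–Raphson from ψ = 0.5:
  ψ = 0.500: g = -0.0848, g' = -0.585 → ψ = 0.355
  ψ = 0.355: g = -0.0039, g' = -0.541 → ψ = 0.348
Converged at ψ = 0.348.
Then V = ψ·F = 0.3478·163.3 = 56.8 mol/h and L = F − V = 106.5 mol/h.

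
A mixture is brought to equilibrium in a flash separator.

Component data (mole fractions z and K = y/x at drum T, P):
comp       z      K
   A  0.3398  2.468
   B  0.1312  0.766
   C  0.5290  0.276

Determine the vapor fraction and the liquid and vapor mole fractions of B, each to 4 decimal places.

ψ = 0.0895, x_B = 0.1340, y_B = 0.1026

Let ψ = V/F and solve Σ zᵢ(Kᵢ−1)/(1+ψ(Kᵢ−1)) = 0.
g(0) = ΣzᵢKᵢ − 1 = 0.0851 and g(1) = 1 − Σzᵢ/Kᵢ = -1.2256, so a root lies in (0, 1).
Newton iteration, ψ⁰ = 0.5:
  ψ = 0.5000: g = -0.34740, g' = -0.9340 → ψ = 0.1280
  ψ = 0.1280: g = -0.03388, g' = -0.8634 → ψ = 0.0888
  ψ = 0.0888: g = 0.00063, g' = -0.8973 → ψ = 0.0895
Converged at ψ = 0.0895.
Compositions from xᵢ = zᵢ/(1+ψ(Kᵢ−1)), yᵢ = Kᵢxᵢ:
  A: x = 0.3003, y = 0.7412
  B: x = 0.1340, y = 0.1026
  C: x = 0.5657, y = 0.1561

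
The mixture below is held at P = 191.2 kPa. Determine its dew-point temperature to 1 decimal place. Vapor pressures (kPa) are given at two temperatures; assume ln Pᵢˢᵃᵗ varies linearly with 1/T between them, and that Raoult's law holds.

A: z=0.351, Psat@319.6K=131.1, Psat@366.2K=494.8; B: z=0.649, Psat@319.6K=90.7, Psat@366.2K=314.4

Dew-point temperature: Σzᵢ·P/Pᵢˢᵃᵗ(T) = 1. Interpolate ln Pᵢˢᵃᵗ = aᵢ + bᵢ/T.
  T = 319.6 K: ΣzᵢP/Pᵢˢᵃᵗ = 1.8800
  T = 366.2 K: ΣzᵢP/Pᵢˢᵃᵗ = 0.5303
  T = 342.9 K: ΣzᵢP/Pᵢˢᵃᵗ = 0.9563
  T = 331.2 K: ΣzᵢP/Pᵢˢᵃᵗ = 1.3269
  T = 337.0 K: ΣzᵢP/Pᵢˢᵃᵗ = 1.1248
  T = 339.9 K: ΣzᵢP/Pᵢˢᵃᵗ = 1.0378
  T = 341.4 K: ΣzᵢP/Pᵢˢᵃᵗ = 0.9961
Interpolating between 339.9 K and 341.4 K gives T ≈ 341.3 K.

T = 341.3 K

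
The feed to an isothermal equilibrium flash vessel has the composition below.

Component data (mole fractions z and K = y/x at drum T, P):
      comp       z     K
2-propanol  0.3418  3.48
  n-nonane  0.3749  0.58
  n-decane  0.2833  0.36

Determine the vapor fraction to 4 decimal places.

ψ = 0.3912

Newton iteration, ψ⁰ = 0.38:
  ψ = 0.3800: g = 0.00946, g' = -0.8534 → ψ = 0.3911
  ψ = 0.3911: g = 0.00006, g' = -0.8429 → ψ = 0.3912
Converged at ψ = 0.3912.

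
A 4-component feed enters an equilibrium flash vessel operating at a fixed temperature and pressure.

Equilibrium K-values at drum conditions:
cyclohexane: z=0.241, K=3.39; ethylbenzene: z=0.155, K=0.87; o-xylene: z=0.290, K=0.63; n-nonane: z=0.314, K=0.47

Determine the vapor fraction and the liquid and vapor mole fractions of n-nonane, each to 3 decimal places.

Let ψ = V/F and solve Σ zᵢ(Kᵢ−1)/(1+ψ(Kᵢ−1)) = 0.
Feasibility: ΣzᵢKᵢ = 1.282, Σzᵢ/Kᵢ = 1.378 — both > 1, two phases present.
Newton–Raphson from ψ = 0.5:
  ψ = 0.500: g = -0.1172, g' = -0.512 → ψ = 0.271
  ψ = 0.271: g = 0.0151, g' = -0.679 → ψ = 0.293
  ψ = 0.293: g = 0.0003, g' = -0.652 → ψ = 0.294
Converged at ψ = 0.294.
Compositions from xᵢ = zᵢ/(1+ψ(Kᵢ−1)), yᵢ = Kᵢxᵢ:
  cyclohexane: x = 0.142, y = 0.480
  ethylbenzene: x = 0.161, y = 0.140
  o-xylene: x = 0.325, y = 0.205
  n-nonane: x = 0.372, y = 0.175

ψ = 0.294, x_n-nonane = 0.372, y_n-nonane = 0.175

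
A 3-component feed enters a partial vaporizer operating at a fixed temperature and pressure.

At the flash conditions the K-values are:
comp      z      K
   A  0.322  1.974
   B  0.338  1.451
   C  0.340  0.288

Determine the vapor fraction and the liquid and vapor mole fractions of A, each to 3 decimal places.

ψ = 0.430, x_A = 0.227, y_A = 0.448

Let ψ = V/F and solve Σ zᵢ(Kᵢ−1)/(1+ψ(Kᵢ−1)) = 0.
g(0) = ΣzᵢKᵢ − 1 = 0.224 and g(1) = 1 − Σzᵢ/Kᵢ = -0.577, so a root lies in (0, 1).
Newton–Raphson from ψ = 0.43:
  ψ = 0.430: g = -0.0002, g' = -0.558 → ψ = 0.430
Converged at ψ = 0.430.
Compositions from xᵢ = zᵢ/(1+ψ(Kᵢ−1)), yᵢ = Kᵢxᵢ:
  A: x = 0.227, y = 0.448
  B: x = 0.283, y = 0.411
  C: x = 0.490, y = 0.141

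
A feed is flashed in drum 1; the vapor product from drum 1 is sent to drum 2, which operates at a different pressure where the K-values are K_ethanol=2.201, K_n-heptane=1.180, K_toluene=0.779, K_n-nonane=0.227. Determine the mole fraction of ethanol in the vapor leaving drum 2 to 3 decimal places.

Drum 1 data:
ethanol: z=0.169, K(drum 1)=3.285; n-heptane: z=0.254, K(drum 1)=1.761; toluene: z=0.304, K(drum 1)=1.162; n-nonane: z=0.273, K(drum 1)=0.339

y_ethanol (drum 2) = 0.354

Drum 1:
Rachford–Rice: g(ψ₁) = Σ zᵢ(Kᵢ−1)/(1+ψ₁(Kᵢ−1)) = 0.
Check two-phase: ΣzᵢKᵢ = 1.448 > 1 and Σzᵢ/Kᵢ = 1.263 > 1, so g(0) = 0.448 > 0 and g(1) = -0.263 < 0.
Newton–Raphson from ψ₁ = 0.7:
  ψ₁ = 0.700: g = -0.0170, g' = -0.613 → ψ₁ = 0.672
Converged at ψ₁ = 0.672.
Drum-1 compositions:
  ethanol: x = 0.067, y = 0.219
  n-heptane: x = 0.168, y = 0.296
  toluene: x = 0.274, y = 0.319
  n-nonane: x = 0.491, y = 0.166
Drum-2 feed = drum-1 vapor: z₂ = (0.2190, 0.2960, 0.3186, 0.1665).
Drum 2:
Rachford–Rice: g(ψ₂) = Σ zᵢ(Kᵢ−1)/(1+ψ₂(Kᵢ−1)) = 0.
g(0) = ΣzᵢKᵢ − 1 = 0.117 and g(1) = 1 − Σzᵢ/Kᵢ = -0.493, so a root lies in (0, 1).
Newton iteration, ψ₂⁰ = 0.68:
  ψ₂ = 0.680: g = -0.1619, g' = -0.567 → ψ₂ = 0.394
  ψ₂ = 0.394: g = -0.0341, g' = -0.378 → ψ₂ = 0.304
  ψ₂ = 0.304: g = -0.0007, g' = -0.366 → ψ₂ = 0.303
Converged at ψ₂ = 0.303.
  ethanol: x = 0.161, y = 0.354
  n-heptane: x = 0.281, y = 0.331
  toluene: x = 0.341, y = 0.266
  n-nonane: x = 0.217, y = 0.049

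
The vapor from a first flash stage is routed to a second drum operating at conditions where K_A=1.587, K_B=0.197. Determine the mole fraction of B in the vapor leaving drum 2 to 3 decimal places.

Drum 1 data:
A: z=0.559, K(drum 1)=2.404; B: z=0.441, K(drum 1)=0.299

Drum 1:
Material balance + equilibrium reduce to Σ zᵢ(Kᵢ−1)/(1+ψ₁(Kᵢ−1)) = 0.
Feasibility: ΣzᵢKᵢ = 1.476, Σzᵢ/Kᵢ = 1.707 — both > 1, two phases present.
Binary case is linear: z₁(K₁−1)(1+ψ₁(K₂−1)) + z₂(K₂−1)(1+ψ₁(K₁−1)) = 0
⇒ ψ₁ = [z₁(K₁−1)+z₂(K₂−1)] / [−(K₁−1)(K₂−1)] = 0.4757/0.9842 = 0.483
Drum-1 compositions:
  A: x = 0.333, y = 0.801
  B: x = 0.667, y = 0.199
Drum-2 feed = drum-1 vapor: z₂ = (0.8006, 0.1994).
Drum 2:
Newton–Raphson from ψ₂ = 0.62:
  ψ₂ = 0.620: g = 0.0256, g' = -0.658 → ψ₂ = 0.659
  ψ₂ = 0.659: g = -0.0012, g' = -0.723 → ψ₂ = 0.657
Converged at ψ₂ = 0.657.
  A: x = 0.578, y = 0.917
  B: x = 0.422, y = 0.083

y_B (drum 2) = 0.083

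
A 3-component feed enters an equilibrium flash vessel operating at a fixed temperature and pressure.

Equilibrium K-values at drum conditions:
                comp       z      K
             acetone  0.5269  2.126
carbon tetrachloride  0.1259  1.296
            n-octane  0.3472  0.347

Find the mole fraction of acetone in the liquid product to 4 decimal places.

x_acetone = 0.3103

Let ψ = V/F and solve Σ zᵢ(Kᵢ−1)/(1+ψ(Kᵢ−1)) = 0.
g(0) = ΣzᵢKᵢ − 1 = 0.4038 and g(1) = 1 − Σzᵢ/Kᵢ = -0.3456, so a root lies in (0, 1).
Iterate (Newton) starting at ψ = 0.5:
  ψ = 0.5000: g = 0.07541, g' = -0.6082 → ψ = 0.6240
  ψ = 0.6240: g = -0.00272, g' = -0.6600 → ψ = 0.6199
Converged at ψ = 0.6199.
Compositions from xᵢ = zᵢ/(1+ψ(Kᵢ−1)), yᵢ = Kᵢxᵢ:
  acetone: x = 0.3103, y = 0.6597
  carbon tetrachloride: x = 0.1064, y = 0.1379
  n-octane: x = 0.5833, y = 0.2024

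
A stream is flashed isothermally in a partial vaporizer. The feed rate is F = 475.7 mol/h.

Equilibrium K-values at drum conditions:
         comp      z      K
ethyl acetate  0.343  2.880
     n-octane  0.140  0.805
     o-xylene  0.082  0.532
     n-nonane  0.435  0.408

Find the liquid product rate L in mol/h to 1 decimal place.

Material balance + equilibrium reduce to Σ zᵢ(Kᵢ−1)/(1+ψ(Kᵢ−1)) = 0.
Check two-phase: ΣzᵢKᵢ = 1.322 > 1 and Σzᵢ/Kᵢ = 1.513 > 1, so g(0) = 0.322 > 0 and g(1) = -0.513 < 0.
Iterate (Newton) starting at ψ = 0.5:
  ψ = 0.500: g = -0.1138, g' = -0.667 → ψ = 0.329
  ψ = 0.329: g = 0.0038, g' = -0.729 → ψ = 0.335
Converged at ψ = 0.335.
Then V = ψ·F = 0.3346·475.7 = 159.2 mol/h and L = F − V = 316.5 mol/h.

L = 316.5 mol/h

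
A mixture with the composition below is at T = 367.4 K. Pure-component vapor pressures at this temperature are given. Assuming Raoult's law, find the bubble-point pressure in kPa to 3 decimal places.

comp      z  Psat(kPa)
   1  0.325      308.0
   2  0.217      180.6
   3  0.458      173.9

At the bubble point ψ → 0, so ΣzᵢKᵢ = 1 with Kᵢ = Pᵢˢᵃᵗ/P ⇒ P = ΣzᵢPᵢˢᵃᵗ.
P = 0.325·308.0 + 0.217·180.6 + 0.458·173.9 = 218.936 kPa

Pbub = 218.936 kPa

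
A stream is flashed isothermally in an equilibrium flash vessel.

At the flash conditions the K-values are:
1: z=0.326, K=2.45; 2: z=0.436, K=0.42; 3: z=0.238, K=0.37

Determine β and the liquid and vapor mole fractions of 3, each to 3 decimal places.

β = 0.081, x_3 = 0.251, y_3 = 0.093

Newton–Raphson from β = 0.5:
  β = 0.500: g = -0.3010, g' = -0.723 → β = 0.083
  β = 0.083: g = -0.0023, g' = -0.813 → β = 0.081
Converged at β = 0.081.
Compositions from xᵢ = zᵢ/(1+β(Kᵢ−1)), yᵢ = Kᵢxᵢ:
  1: x = 0.292, y = 0.715
  2: x = 0.457, y = 0.192
  3: x = 0.251, y = 0.093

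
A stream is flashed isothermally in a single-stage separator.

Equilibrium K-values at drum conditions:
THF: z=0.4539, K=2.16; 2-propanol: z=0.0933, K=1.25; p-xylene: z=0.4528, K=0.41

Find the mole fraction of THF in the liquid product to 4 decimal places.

Material balance + equilibrium reduce to Σ zᵢ(Kᵢ−1)/(1+β(Kᵢ−1)) = 0.
Check two-phase: ΣzᵢKᵢ = 1.2827 > 1 and Σzᵢ/Kᵢ = 1.3892 > 1, so g(0) = 0.2827 > 0 and g(1) = -0.3892 < 0.
Newton iteration, β⁰ = 0.6:
  β = 0.6000: g = -0.08281, g' = -0.5944 → β = 0.4607
  β = 0.4607: g = -0.00280, g' = -0.5614 → β = 0.4557
Converged at β = 0.4557.
Compositions from xᵢ = zᵢ/(1+β(Kᵢ−1)), yᵢ = Kᵢxᵢ:
  THF: x = 0.2969, y = 0.6414
  2-propanol: x = 0.0838, y = 0.1047
  p-xylene: x = 0.6193, y = 0.2539

x_THF = 0.2969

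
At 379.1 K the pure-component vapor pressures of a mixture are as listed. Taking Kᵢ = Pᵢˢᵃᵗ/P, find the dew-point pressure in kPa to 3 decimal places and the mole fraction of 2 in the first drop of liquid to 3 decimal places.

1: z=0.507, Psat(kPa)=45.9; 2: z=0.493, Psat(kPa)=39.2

Pdew = 42.333 kPa, x_2 = 0.532

At the dew point ψ → 1, so Σzᵢ/Kᵢ = 1 with Kᵢ = Pᵢˢᵃᵗ/P ⇒ 1/P = Σzᵢ/Pᵢˢᵃᵗ.
1/P = 0.507/45.9 + 0.493/39.2 = 0.023622 ⇒ P = 42.333 kPa
xᵢ = zᵢP/Pᵢˢᵃᵗ ⇒ x_2 = 0.493·42.333/39.2 = 0.532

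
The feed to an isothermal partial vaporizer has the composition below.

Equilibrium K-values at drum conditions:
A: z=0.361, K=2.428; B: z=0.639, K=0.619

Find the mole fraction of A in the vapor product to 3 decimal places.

Rachford–Rice: g(β) = Σ zᵢ(Kᵢ−1)/(1+β(Kᵢ−1)) = 0.
g(0) = ΣzᵢKᵢ − 1 = 0.272 and g(1) = 1 − Σzᵢ/Kᵢ = -0.181, so a root lies in (0, 1).
Binary case is linear: z₁(K₁−1)(1+β(K₂−1)) + z₂(K₂−1)(1+β(K₁−1)) = 0
⇒ β = [z₁(K₁−1)+z₂(K₂−1)] / [−(K₁−1)(K₂−1)] = 0.2720/0.5441 = 0.500
Compositions from xᵢ = zᵢ/(1+β(Kᵢ−1)), yᵢ = Kᵢxᵢ:
  A: x = 0.211, y = 0.511
  B: x = 0.789, y = 0.489

y_A = 0.511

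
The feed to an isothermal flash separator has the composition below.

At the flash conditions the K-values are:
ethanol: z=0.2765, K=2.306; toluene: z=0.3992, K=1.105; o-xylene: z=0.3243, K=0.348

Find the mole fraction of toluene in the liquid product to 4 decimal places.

Material balance + equilibrium reduce to Σ zᵢ(Kᵢ−1)/(1+V/F(Kᵢ−1)) = 0.
Feasibility: ΣzᵢKᵢ = 1.1916, Σzᵢ/Kᵢ = 1.4131 — both > 1, two phases present.
Newton iteration, V/F⁰ = 0.5:
  V/F = 0.5000: g = -0.05543, g' = -0.4800 → V/F = 0.3845
  V/F = 0.3845: g = -0.00151, g' = -0.4586 → V/F = 0.3812
Converged at V/F = 0.3812.
Compositions from xᵢ = zᵢ/(1+V/F(Kᵢ−1)), yᵢ = Kᵢxᵢ:
  ethanol: x = 0.1846, y = 0.4257
  toluene: x = 0.3838, y = 0.4241
  o-xylene: x = 0.4316, y = 0.1502

x_toluene = 0.3838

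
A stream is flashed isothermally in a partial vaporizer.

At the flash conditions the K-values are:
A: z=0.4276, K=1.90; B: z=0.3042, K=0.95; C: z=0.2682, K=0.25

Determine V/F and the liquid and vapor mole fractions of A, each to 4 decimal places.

Iterate (Newton) starting at V/F = 0.5:
  V/F = 0.5000: g = -0.07203, g' = -0.5517 → V/F = 0.3694
  V/F = 0.3694: g = -0.00493, g' = -0.4845 → V/F = 0.3593
  V/F = 0.3593: g = -0.00002, g' = -0.4812 → V/F = 0.3592
Converged at V/F = 0.3592.
Compositions from xᵢ = zᵢ/(1+V/F(Kᵢ−1)), yᵢ = Kᵢxᵢ:
  A: x = 0.3231, y = 0.6139
  B: x = 0.3098, y = 0.2943
  C: x = 0.3671, y = 0.0918

V/F = 0.3592, x_A = 0.3231, y_A = 0.6139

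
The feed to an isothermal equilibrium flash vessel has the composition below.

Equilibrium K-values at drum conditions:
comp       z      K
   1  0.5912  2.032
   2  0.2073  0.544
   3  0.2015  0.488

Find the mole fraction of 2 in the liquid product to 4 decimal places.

Let ψ = V/F and solve Σ zᵢ(Kᵢ−1)/(1+ψ(Kᵢ−1)) = 0.
g(0) = ΣzᵢKᵢ − 1 = 0.4124 and g(1) = 1 − Σzᵢ/Kᵢ = -0.0849, so a root lies in (0, 1).
Newton iteration, ψ⁰ = 0.34:
  ψ = 0.3400: g = 0.21486, g' = -0.4828 → ψ = 0.7850
  ψ = 0.7850: g = 0.01734, g' = -0.4444 → ψ = 0.8240
  ψ = 0.8240: g = -0.00015, g' = -0.4526 → ψ = 0.8237
Converged at ψ = 0.8237.
Compositions from xᵢ = zᵢ/(1+ψ(Kᵢ−1)), yᵢ = Kᵢxᵢ:
  1: x = 0.3196, y = 0.6494
  2: x = 0.3320, y = 0.1806
  3: x = 0.3484, y = 0.1700

x_2 = 0.3320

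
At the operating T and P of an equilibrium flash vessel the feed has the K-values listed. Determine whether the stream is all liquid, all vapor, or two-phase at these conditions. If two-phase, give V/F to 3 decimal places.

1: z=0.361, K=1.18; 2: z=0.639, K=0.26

all liquid

ΣzᵢKᵢ = 0.592; Σzᵢ/Kᵢ = 2.764.
Since ΣzᵢKᵢ < 1 the mixture is below its bubble point — single liquid phase.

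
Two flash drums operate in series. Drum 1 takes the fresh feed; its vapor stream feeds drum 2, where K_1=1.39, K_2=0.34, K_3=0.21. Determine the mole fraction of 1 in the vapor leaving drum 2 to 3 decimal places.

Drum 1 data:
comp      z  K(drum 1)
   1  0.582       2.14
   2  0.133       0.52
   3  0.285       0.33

Drum 1:
Material balance + equilibrium reduce to Σ zᵢ(Kᵢ−1)/(1+ψ₁(Kᵢ−1)) = 0.
Feasibility: ΣzᵢKᵢ = 1.409, Σzᵢ/Kᵢ = 1.391 — both > 1, two phases present.
Newton iteration, ψ₁⁰ = 0.5:
  ψ₁ = 0.500: g = 0.0515, g' = -0.649 → ψ₁ = 0.579
  ψ₁ = 0.579: g = -0.0009, g' = -0.675 → ψ₁ = 0.578
Converged at ψ₁ = 0.578.
Drum-1 compositions:
  1: x = 0.351, y = 0.751
  2: x = 0.184, y = 0.096
  3: x = 0.465, y = 0.153
Drum-2 feed = drum-1 vapor: z₂ = (0.7508, 0.0957, 0.1535).
Drum 2:
Iterate (Newton) starting at ψ₂ = 0.57:
  ψ₂ = 0.570: g = -0.0823, g' = -0.501 → ψ₂ = 0.406
  ψ₂ = 0.406: g = -0.0119, g' = -0.370 → ψ₂ = 0.374
  ψ₂ = 0.374: g = -0.0003, g' = -0.353 → ψ₂ = 0.373
Converged at ψ₂ = 0.373.
  1: x = 0.656, y = 0.911
  2: x = 0.127, y = 0.043
  3: x = 0.218, y = 0.046

y_1 (drum 2) = 0.911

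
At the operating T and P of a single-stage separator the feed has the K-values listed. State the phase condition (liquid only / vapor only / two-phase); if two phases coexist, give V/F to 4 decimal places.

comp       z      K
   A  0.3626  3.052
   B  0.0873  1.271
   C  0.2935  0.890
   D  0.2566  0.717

vapor only

ΣzᵢKᵢ = 1.6628; Σzᵢ/Kᵢ = 0.8751.
Since Σzᵢ/Kᵢ < 1 the mixture is above its dew point — single vapor phase.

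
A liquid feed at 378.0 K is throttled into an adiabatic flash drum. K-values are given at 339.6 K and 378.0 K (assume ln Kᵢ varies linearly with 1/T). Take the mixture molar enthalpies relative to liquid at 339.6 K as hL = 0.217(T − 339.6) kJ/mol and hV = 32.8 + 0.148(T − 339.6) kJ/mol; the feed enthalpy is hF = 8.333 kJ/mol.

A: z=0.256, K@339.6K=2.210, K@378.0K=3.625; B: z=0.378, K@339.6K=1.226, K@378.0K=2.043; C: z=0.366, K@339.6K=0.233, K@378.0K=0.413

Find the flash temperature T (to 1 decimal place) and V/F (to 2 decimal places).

T = 341.5 K, V/F = 0.24

Adiabatic flash: solve Rachford–Rice at each trial T, then check hF = ψ·hV(T) + (1−ψ)·hL(T).
  T = 339.6 K: K = (2.210, 1.226, 0.233), RR gives ψ = 0.199, H_out = 6.534 kJ/mol
  T = 378.0 K: K = (3.625, 2.043, 0.413), RR gives ψ = 0.835, H_out = 33.504 kJ/mol
  T = 358.8 K: K = (2.868, 1.604, 0.315), RR gives ψ = 0.557, H_out = 21.694 kJ/mol
  T = 349.2 K: K = (2.527, 1.408, 0.272), RR gives ψ = 0.399, H_out = 14.903 kJ/mol
  T = 344.4 K: K = (2.365, 1.315, 0.252), RR gives ψ = 0.306, H_out = 10.983 kJ/mol
  T = 342.0 K: K = (2.287, 1.270, 0.242), RR gives ψ = 0.255, H_out = 8.835 kJ/mol
Linear interpolation between T = 339.6 (H_out = 6.534) and T = 342.0 (H_out = 8.835) on hF = 8.333 gives T ≈ 341.5 K, at which ψ = 0.24.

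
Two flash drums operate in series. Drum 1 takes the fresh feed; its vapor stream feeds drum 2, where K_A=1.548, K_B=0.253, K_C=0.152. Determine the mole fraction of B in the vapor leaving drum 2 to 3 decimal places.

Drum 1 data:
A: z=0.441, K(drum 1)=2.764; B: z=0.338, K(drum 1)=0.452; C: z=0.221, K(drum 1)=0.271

Drum 1:
Let ψ₁ = V/F and solve Σ zᵢ(Kᵢ−1)/(1+ψ₁(Kᵢ−1)) = 0.
Check two-phase: ΣzᵢKᵢ = 1.432 > 1 and Σzᵢ/Kᵢ = 1.723 > 1, so g(0) = 0.432 > 0 and g(1) = -0.723 < 0.
Newton iteration, ψ₁⁰ = 0.5:
  ψ₁ = 0.500: g = -0.0953, g' = -0.871 → ψ₁ = 0.391
  ψ₁ = 0.391: g = -0.0003, g' = -0.875 → ψ₁ = 0.390
Converged at ψ₁ = 0.390.
Drum-1 compositions:
  A: x = 0.261, y = 0.722
  B: x = 0.430, y = 0.194
  C: x = 0.309, y = 0.084
Drum-2 feed = drum-1 vapor: z₂ = (0.7220, 0.1943, 0.0837).
Drum 2:
Let ψ₂ = V/F and solve Σ zᵢ(Kᵢ−1)/(1+ψ₂(Kᵢ−1)) = 0.
Feasibility: ΣzᵢKᵢ = 1.179, Σzᵢ/Kᵢ = 1.785 — both > 1, two phases present.
Newton–Raphson from ψ₂ = 0.5:
  ψ₂ = 0.500: g = -0.0444, g' = -0.591 → ψ₂ = 0.425
  ψ₂ = 0.425: g = -0.0027, g' = -0.522 → ψ₂ = 0.420
Converged at ψ₂ = 0.420.
  A: x = 0.587, y = 0.909
  B: x = 0.283, y = 0.072
  C: x = 0.130, y = 0.020

y_B (drum 2) = 0.072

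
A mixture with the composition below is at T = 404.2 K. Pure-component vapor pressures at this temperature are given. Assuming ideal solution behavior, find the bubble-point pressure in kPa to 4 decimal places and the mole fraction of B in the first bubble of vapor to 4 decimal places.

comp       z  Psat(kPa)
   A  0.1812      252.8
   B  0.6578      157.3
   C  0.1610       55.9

Pbub = 158.2792 kPa, y_B = 0.6537

At the bubble point ψ → 0, so ΣzᵢKᵢ = 1 with Kᵢ = Pᵢˢᵃᵗ/P ⇒ P = ΣzᵢPᵢˢᵃᵗ.
P = 0.1812·252.8 + 0.6578·157.3 + 0.1610·55.9 = 158.2792 kPa
yᵢ = zᵢPᵢˢᵃᵗ/P ⇒ y_B = 0.6578·157.3/158.2792 = 0.6537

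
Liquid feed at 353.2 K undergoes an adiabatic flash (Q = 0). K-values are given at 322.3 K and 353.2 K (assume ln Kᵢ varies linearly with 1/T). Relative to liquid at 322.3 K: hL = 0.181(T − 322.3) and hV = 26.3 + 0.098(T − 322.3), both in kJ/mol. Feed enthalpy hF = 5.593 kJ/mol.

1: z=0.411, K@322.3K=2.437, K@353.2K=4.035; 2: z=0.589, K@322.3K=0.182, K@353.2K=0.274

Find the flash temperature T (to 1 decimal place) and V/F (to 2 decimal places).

Adiabatic flash: solve Rachford–Rice at each trial T, then check hF = ψ·hV(T) + (1−ψ)·hL(T).
  T = 322.3 K: K = (2.437, 0.182), RR gives ψ = 0.093, H_out = 2.434 kJ/mol
  T = 353.2 K: K = (4.035, 0.274), RR gives ψ = 0.372, H_out = 14.424 kJ/mol
  T = 337.8 K: K = (3.175, 0.226), RR gives ψ = 0.260, H_out = 9.306 kJ/mol
  T = 330.1 K: K = (2.793, 0.203), RR gives ψ = 0.187, H_out = 6.216 kJ/mol
  T = 326.2 K: K = (2.611, 0.192), RR gives ψ = 0.143, H_out = 4.429 kJ/mol
  T = 328.1 K: K = (2.698, 0.198), RR gives ψ = 0.165, H_out = 5.322 kJ/mol
Linear interpolation between T = 328.1 (H_out = 5.322) and T = 330.1 (H_out = 6.216) on hF = 5.593 gives T ≈ 328.7 K, at which ψ = 0.17.

T = 328.7 K, V/F = 0.17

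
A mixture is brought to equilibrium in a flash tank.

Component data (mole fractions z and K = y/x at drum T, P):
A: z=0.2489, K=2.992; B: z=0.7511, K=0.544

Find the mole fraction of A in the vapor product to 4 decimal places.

Binary case is linear: z₁(K₁−1)(1+ψ(K₂−1)) + z₂(K₂−1)(1+ψ(K₁−1)) = 0
⇒ ψ = [z₁(K₁−1)+z₂(K₂−1)] / [−(K₁−1)(K₂−1)] = 0.15331/0.90835 = 0.1688
Compositions from xᵢ = zᵢ/(1+ψ(Kᵢ−1)), yᵢ = Kᵢxᵢ:
  A: x = 0.1863, y = 0.5573
  B: x = 0.8137, y = 0.4427

y_A = 0.5573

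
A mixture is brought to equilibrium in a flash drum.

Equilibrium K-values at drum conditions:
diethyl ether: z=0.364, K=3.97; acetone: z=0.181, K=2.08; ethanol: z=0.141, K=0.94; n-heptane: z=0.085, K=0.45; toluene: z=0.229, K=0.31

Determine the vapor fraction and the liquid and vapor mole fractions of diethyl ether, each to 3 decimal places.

ψ = 0.779, x_diethyl ether = 0.110, y_diethyl ether = 0.436

Material balance + equilibrium reduce to Σ zᵢ(Kᵢ−1)/(1+ψ(Kᵢ−1)) = 0.
Feasibility: ΣzᵢKᵢ = 2.063, Σzᵢ/Kᵢ = 1.256 — both > 1, two phases present.
Newton–Raphson from ψ = 0.69:
  ψ = 0.690: g = 0.0808, g' = -0.879 → ψ = 0.782
  ψ = 0.782: g = -0.0026, g' = -0.947 → ψ = 0.779
Converged at ψ = 0.779.
Compositions from xᵢ = zᵢ/(1+ψ(Kᵢ−1)), yᵢ = Kᵢxᵢ:
  diethyl ether: x = 0.110, y = 0.436
  acetone: x = 0.098, y = 0.204
  ethanol: x = 0.148, y = 0.139
  n-heptane: x = 0.149, y = 0.067
  toluene: x = 0.495, y = 0.154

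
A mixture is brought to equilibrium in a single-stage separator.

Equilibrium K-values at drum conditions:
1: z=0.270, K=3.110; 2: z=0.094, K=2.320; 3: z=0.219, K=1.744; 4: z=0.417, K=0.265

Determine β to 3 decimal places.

Let β = V/F and solve Σ zᵢ(Kᵢ−1)/(1+β(Kᵢ−1)) = 0.
g(0) = ΣzᵢKᵢ − 1 = 0.550 and g(1) = 1 − Σzᵢ/Kᵢ = -0.826, so a root lies in (0, 1).
Newton–Raphson from β = 0.34:
  β = 0.340: g = 0.1388, g' = -0.963 → β = 0.484
  β = 0.484: g = 0.0015, g' = -0.964 → β = 0.486
Converged at β = 0.486.

β = 0.486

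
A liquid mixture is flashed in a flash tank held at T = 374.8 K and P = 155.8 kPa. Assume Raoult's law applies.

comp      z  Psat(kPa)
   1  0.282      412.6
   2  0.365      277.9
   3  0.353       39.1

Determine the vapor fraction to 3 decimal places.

ψ = 0.543

Raoult's law: Kᵢ = Pᵢˢᵃᵗ/P = Pᵢˢᵃᵗ/155.8.
  K_1 = 412.6/155.8 = 2.64827, K_2 = 277.9/155.8 = 1.78370, K_3 = 39.1/155.8 = 0.25096
Newton–Raphson from ψ = 0.56:
  ψ = 0.560: g = -0.0149, g' = -0.903 → ψ = 0.543
Converged at ψ = 0.543.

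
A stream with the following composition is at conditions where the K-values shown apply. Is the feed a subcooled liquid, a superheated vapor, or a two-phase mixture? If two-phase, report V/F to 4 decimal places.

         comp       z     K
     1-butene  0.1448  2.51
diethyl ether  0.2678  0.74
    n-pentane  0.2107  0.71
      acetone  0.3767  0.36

subcooled liquid

ΣzᵢKᵢ = 0.8468; Σzᵢ/Kᵢ = 1.7627.
Since ΣzᵢKᵢ < 1 the mixture is below its bubble point — single liquid phase.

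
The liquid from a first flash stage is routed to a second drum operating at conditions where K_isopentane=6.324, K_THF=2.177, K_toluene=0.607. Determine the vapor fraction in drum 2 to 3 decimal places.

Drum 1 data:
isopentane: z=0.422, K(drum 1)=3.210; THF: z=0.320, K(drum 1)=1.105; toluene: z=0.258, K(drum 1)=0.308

V/F (drum 2) = 0.857

Drum 1:
Rachford–Rice: g(ψ₁) = Σ zᵢ(Kᵢ−1)/(1+ψ₁(Kᵢ−1)) = 0.
Feasibility: ΣzᵢKᵢ = 1.788, Σzᵢ/Kᵢ = 1.259 — both > 1, two phases present.
Newton–Raphson from ψ₁ = 0.5:
  ψ₁ = 0.500: g = 0.2020, g' = -0.757 → ψ₁ = 0.767
  ψ₁ = 0.767: g = -0.0031, g' = -0.848 → ψ₁ = 0.763
Converged at ψ₁ = 0.763.
Drum-1 compositions:
  isopentane: x = 0.157, y = 0.504
  THF: x = 0.296, y = 0.327
  toluene: x = 0.547, y = 0.168
Drum-2 feed = drum-1 liquid: z₂ = (0.1571, 0.2963, 0.5466).
Drum 2:
Material balance + equilibrium reduce to Σ zᵢ(Kᵢ−1)/(1+ψ₂(Kᵢ−1)) = 0.
Feasibility: ΣzᵢKᵢ = 1.970, Σzᵢ/Kᵢ = 1.061 — both > 1, two phases present.
Newton iteration, ψ₂⁰ = 0.37:
  ψ₂ = 0.370: g = 0.2731, g' = -0.820 → ψ₂ = 0.703
  ψ₂ = 0.703: g = 0.0702, g' = -0.482 → ψ₂ = 0.849
  ψ₂ = 0.849: g = 0.0036, g' = -0.439 → ψ₂ = 0.857
Converged at ψ₂ = 0.857.
  isopentane: x = 0.028, y = 0.179
  THF: x = 0.147, y = 0.321
  toluene: x = 0.824, y = 0.500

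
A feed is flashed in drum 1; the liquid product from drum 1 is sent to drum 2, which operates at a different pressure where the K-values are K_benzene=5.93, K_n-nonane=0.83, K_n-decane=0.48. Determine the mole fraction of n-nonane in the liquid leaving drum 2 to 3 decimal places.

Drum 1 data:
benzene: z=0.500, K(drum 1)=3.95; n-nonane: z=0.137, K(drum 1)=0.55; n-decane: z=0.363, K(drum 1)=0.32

Drum 1:
Rachford–Rice: g(ψ₁) = Σ zᵢ(Kᵢ−1)/(1+ψ₁(Kᵢ−1)) = 0.
g(0) = ΣzᵢKᵢ − 1 = 1.167 and g(1) = 1 − Σzᵢ/Kᵢ = -0.510, so a root lies in (0, 1).
Newton iteration, ψ₁⁰ = 0.44:
  ψ₁ = 0.440: g = 0.2128, g' = -1.209 → ψ₁ = 0.616
  ψ₁ = 0.616: g = 0.0135, g' = -1.098 → ψ₁ = 0.628
Converged at ψ₁ = 0.628.
Drum-1 compositions:
  benzene: x = 0.175, y = 0.692
  n-nonane: x = 0.191, y = 0.105
  n-decane: x = 0.634, y = 0.203
Drum-2 feed = drum-1 liquid: z₂ = (0.1752, 0.1910, 0.6338).
Drum 2:
Material balance + equilibrium reduce to Σ zᵢ(Kᵢ−1)/(1+ψ₂(Kᵢ−1)) = 0.
g(0) = ΣzᵢKᵢ − 1 = 0.502 and g(1) = 1 − Σzᵢ/Kᵢ = -0.580, so a root lies in (0, 1).
Newton–Raphson from ψ₂ = 0.5:
  ψ₂ = 0.500: g = -0.2315, g' = -0.674 → ψ₂ = 0.157
  ψ₂ = 0.157: g = 0.0953, g' = -1.565 → ψ₂ = 0.218
  ψ₂ = 0.218: g = 0.0115, g' = -1.215 → ψ₂ = 0.227
Converged at ψ₂ = 0.227.
  benzene: x = 0.083, y = 0.490
  n-nonane: x = 0.199, y = 0.165
  n-decane: x = 0.719, y = 0.345

x_n-nonane (drum 2) = 0.199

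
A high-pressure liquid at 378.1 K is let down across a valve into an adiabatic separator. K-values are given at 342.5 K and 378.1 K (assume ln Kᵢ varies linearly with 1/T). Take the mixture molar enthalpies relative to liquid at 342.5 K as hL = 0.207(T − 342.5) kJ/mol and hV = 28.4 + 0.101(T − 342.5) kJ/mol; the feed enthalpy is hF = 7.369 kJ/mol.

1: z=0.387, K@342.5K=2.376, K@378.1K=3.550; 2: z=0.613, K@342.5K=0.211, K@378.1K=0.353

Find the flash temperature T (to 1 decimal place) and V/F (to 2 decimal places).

T = 355.3 K, V/F = 0.17

Adiabatic flash: solve Rachford–Rice at each trial T, then check hF = ψ·hV(T) + (1−ψ)·hL(T).
  T = 342.5 K: K = (2.376, 0.211), RR gives ψ = 0.045, H_out = 1.278 kJ/mol
  T = 378.1 K: K = (3.550, 0.353), RR gives ψ = 0.358, H_out = 16.179 kJ/mol
  T = 360.3 K: K = (2.933, 0.276), RR gives ψ = 0.218, H_out = 9.458 kJ/mol
  T = 351.4 K: K = (2.647, 0.242), RR gives ψ = 0.139, H_out = 5.647 kJ/mol
  T = 355.9 K: K = (2.790, 0.259), RR gives ψ = 0.180, H_out = 7.628 kJ/mol
  T = 353.6 K: K = (2.716, 0.250), RR gives ψ = 0.159, H_out = 6.631 kJ/mol
Linear interpolation between T = 353.6 (H_out = 6.631) and T = 355.9 (H_out = 7.628) on hF = 7.369 gives T ≈ 355.3 K, at which ψ = 0.17.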